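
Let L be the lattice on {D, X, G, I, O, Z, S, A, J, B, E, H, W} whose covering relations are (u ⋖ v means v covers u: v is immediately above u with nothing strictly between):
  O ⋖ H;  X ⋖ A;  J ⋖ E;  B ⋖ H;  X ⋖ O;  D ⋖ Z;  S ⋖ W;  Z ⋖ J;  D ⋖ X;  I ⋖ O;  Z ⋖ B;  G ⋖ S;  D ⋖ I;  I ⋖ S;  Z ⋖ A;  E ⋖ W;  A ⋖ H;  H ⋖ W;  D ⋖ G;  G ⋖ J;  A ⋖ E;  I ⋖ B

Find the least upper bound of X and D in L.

Common upper bounds of {X, D}: A, E, H, O, W, X.
The least among these is X.

X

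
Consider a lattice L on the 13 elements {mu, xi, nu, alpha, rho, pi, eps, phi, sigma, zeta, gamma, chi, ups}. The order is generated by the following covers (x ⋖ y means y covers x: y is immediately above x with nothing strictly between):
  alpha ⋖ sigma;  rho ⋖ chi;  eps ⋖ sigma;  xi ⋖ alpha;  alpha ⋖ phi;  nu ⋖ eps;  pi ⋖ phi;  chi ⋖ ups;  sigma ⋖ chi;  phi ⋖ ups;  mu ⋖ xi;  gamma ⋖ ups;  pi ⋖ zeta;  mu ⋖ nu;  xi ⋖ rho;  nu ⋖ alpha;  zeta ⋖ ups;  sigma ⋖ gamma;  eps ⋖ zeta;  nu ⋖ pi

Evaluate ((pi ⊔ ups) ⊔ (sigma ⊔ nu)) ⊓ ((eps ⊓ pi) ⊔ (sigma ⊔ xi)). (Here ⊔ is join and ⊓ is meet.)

pi ∨ ups = ups
sigma ∨ nu = sigma
ups ∨ sigma = ups
eps ∧ pi = nu
sigma ∨ xi = sigma
nu ∨ sigma = sigma
ups ∧ sigma = sigma

sigma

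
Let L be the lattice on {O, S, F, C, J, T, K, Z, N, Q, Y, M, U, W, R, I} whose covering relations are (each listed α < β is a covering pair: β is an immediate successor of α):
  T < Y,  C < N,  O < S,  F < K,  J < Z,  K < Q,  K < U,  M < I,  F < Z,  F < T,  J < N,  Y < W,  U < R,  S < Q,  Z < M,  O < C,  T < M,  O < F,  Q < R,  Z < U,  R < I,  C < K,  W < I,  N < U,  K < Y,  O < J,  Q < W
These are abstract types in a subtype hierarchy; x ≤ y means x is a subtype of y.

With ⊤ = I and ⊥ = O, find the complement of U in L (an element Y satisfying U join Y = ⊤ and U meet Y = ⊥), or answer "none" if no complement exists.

For every candidate Y, either U ∨ Y ≠ I or U ∧ Y ≠ O; no complement exists.

none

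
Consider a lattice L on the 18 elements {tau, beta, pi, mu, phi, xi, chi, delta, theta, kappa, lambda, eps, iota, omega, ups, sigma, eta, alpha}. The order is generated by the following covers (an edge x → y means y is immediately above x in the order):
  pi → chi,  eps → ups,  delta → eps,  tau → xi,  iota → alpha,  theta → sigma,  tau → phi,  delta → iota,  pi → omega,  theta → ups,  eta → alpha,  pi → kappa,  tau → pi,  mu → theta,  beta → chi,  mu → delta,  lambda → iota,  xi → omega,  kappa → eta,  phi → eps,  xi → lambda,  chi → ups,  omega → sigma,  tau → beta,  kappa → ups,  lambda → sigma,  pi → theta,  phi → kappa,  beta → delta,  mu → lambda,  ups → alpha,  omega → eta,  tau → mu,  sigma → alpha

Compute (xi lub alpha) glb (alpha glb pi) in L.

xi ∨ alpha = alpha
alpha ∧ pi = pi
alpha ∧ pi = pi

pi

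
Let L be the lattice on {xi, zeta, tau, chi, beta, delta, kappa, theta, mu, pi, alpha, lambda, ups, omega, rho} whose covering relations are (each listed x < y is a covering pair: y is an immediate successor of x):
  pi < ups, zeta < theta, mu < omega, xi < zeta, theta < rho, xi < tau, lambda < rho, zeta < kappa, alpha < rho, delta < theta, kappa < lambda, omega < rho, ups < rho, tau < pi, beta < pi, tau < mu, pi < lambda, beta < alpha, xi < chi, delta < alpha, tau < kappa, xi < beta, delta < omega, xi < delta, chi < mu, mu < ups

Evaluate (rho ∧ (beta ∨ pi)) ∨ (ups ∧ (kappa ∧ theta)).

pi

beta ∨ pi = pi
rho ∧ pi = pi
kappa ∧ theta = zeta
ups ∧ zeta = xi
pi ∨ xi = pi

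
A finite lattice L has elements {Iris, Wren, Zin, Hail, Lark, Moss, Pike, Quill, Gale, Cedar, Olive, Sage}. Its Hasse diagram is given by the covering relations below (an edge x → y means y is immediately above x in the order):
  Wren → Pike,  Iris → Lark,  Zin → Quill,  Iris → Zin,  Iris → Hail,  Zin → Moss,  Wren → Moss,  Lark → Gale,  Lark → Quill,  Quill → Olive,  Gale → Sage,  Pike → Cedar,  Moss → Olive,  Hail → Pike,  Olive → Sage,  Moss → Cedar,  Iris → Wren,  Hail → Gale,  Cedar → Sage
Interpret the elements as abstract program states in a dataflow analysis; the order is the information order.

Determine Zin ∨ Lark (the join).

Quill

Common upper bounds of {Zin, Lark}: Olive, Quill, Sage.
The least among these is Quill.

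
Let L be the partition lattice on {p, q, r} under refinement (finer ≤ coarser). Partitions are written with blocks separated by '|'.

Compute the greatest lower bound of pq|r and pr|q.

Common lower bounds of {pq|r, pr|q}: p|q|r.
The greatest among these is p|q|r.

p|q|r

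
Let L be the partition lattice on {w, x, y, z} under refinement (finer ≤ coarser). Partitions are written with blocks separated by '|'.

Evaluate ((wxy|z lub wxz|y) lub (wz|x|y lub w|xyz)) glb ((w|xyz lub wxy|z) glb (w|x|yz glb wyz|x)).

w|x|yz

wxy|z ∨ wxz|y = wxyz
wz|x|y ∨ w|xyz = wxyz
wxyz ∨ wxyz = wxyz
w|xyz ∨ wxy|z = wxyz
w|x|yz ∧ wyz|x = w|x|yz
wxyz ∧ w|x|yz = w|x|yz
wxyz ∧ w|x|yz = w|x|yz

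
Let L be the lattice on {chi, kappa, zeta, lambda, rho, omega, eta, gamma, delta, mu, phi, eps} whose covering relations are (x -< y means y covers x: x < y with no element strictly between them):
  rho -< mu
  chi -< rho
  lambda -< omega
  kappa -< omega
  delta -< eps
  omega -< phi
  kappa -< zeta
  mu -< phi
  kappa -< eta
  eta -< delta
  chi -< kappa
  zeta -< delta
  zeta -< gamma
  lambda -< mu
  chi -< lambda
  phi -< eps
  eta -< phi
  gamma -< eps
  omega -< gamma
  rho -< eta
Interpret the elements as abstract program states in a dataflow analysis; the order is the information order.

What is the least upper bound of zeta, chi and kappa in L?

Common upper bounds of {zeta, chi, kappa}: delta, eps, gamma, zeta.
The least among these is zeta.

zeta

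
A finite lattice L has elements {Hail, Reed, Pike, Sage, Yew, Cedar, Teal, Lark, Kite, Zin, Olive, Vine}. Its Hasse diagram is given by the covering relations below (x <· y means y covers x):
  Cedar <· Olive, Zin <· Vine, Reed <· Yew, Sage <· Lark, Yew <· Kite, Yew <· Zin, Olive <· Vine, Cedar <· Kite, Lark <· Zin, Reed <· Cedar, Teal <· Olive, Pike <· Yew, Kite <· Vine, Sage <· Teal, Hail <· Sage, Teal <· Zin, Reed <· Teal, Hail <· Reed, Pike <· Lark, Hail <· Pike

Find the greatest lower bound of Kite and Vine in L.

Common lower bounds of {Kite, Vine}: Cedar, Hail, Kite, Pike, Reed, Yew.
The greatest among these is Kite.

Kite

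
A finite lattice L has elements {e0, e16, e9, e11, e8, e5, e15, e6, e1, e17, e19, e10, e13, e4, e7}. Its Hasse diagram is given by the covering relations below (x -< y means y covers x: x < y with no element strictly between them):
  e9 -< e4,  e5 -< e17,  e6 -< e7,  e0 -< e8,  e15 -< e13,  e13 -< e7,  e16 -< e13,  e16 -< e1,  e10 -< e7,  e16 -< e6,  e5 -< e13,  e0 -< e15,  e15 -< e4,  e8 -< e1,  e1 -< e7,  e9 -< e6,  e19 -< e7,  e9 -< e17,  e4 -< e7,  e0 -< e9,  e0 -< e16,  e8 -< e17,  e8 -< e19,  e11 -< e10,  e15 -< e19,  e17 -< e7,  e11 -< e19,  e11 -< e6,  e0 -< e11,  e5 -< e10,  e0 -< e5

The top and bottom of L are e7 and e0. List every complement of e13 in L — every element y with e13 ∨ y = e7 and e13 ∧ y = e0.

Need y with e13 ∨ y = e7 and e13 ∧ y = e0.
Checking each element gives: e11, e8, e9.

e11, e8, e9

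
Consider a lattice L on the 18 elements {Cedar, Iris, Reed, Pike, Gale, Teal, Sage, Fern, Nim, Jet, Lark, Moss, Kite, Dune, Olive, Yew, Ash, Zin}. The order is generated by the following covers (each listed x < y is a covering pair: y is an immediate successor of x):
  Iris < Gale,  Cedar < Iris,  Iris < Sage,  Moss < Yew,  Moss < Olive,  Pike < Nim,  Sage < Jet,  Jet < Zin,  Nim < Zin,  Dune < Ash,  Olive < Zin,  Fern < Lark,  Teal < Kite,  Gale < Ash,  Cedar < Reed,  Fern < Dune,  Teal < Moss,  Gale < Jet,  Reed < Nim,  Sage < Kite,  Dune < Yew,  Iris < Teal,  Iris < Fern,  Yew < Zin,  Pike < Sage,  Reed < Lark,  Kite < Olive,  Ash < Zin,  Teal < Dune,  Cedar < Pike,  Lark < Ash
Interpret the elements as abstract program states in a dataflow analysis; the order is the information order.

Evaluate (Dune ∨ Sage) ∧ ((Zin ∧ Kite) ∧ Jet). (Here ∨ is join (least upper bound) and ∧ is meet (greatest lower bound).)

Dune ∨ Sage = Zin
Zin ∧ Kite = Kite
Kite ∧ Jet = Sage
Zin ∧ Sage = Sage

Sage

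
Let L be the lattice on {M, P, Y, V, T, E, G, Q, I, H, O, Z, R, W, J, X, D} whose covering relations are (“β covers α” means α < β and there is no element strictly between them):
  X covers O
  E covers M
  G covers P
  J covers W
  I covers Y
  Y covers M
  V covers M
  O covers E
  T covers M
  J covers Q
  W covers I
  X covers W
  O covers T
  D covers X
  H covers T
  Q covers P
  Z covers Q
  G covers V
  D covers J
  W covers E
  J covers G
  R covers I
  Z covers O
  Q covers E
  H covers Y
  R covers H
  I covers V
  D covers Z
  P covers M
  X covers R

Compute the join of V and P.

G

Common upper bounds of {V, P}: D, G, J.
The least among these is G.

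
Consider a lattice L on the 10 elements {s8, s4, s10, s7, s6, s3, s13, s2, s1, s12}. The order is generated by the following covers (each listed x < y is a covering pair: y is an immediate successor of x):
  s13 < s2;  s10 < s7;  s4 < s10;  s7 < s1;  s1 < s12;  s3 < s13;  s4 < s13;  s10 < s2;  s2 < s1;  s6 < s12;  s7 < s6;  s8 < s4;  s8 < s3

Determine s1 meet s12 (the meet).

s1

Common lower bounds of {s1, s12}: s1, s10, s13, s2, s3, s4, s7, s8.
The greatest among these is s1.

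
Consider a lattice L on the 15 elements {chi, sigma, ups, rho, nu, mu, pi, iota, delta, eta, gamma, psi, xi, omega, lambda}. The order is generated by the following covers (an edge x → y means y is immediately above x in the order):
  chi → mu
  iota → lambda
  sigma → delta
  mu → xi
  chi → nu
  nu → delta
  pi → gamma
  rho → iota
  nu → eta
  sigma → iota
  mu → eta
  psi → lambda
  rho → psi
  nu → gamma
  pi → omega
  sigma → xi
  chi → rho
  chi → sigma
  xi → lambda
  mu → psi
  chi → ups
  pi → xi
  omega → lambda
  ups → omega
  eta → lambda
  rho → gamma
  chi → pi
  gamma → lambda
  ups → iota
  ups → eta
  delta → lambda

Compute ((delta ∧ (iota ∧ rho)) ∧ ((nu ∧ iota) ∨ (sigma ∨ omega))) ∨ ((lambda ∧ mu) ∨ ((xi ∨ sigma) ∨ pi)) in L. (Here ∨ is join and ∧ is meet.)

xi

iota ∧ rho = rho
delta ∧ rho = chi
nu ∧ iota = chi
sigma ∨ omega = lambda
chi ∨ lambda = lambda
chi ∧ lambda = chi
lambda ∧ mu = mu
xi ∨ sigma = xi
xi ∨ pi = xi
mu ∨ xi = xi
chi ∨ xi = xi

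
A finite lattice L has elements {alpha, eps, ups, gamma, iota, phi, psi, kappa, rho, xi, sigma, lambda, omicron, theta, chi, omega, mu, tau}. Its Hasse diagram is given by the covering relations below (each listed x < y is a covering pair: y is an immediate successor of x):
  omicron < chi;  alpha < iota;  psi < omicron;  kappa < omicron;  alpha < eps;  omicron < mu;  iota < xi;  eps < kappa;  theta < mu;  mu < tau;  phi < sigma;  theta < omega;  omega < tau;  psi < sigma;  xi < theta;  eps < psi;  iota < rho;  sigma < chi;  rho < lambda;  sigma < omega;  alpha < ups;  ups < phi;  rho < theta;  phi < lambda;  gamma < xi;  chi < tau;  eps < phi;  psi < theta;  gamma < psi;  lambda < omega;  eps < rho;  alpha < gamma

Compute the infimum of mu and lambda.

rho

Common lower bounds of {mu, lambda}: alpha, eps, iota, rho.
The greatest among these is rho.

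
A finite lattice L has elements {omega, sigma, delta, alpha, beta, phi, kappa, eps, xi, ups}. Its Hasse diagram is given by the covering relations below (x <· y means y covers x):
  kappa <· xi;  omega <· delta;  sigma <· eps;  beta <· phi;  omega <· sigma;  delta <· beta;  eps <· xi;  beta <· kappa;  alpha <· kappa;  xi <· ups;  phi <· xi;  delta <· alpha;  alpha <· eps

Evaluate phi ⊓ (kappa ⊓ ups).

kappa ∧ ups = kappa
phi ∧ kappa = beta

beta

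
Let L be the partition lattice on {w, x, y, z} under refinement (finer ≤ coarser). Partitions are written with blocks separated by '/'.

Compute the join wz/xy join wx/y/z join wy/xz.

wxyz

Common upper bounds of {wz/xy, wx/y/z, wy/xz}: wxyz.
The least among these is wxyz.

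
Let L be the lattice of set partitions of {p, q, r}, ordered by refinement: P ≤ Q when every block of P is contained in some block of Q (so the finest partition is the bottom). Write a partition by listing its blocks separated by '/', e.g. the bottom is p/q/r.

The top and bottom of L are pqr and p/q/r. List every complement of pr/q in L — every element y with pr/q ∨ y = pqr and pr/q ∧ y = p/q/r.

Need y with pr/q ∨ y = pqr and pr/q ∧ y = p/q/r.
Checking each element gives: p/qr, pq/r.

p/qr, pq/r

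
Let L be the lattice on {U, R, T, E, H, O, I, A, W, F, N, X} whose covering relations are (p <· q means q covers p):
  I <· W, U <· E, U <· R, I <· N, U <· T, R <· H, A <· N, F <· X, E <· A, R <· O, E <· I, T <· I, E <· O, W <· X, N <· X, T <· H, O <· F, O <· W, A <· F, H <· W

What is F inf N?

Common lower bounds of {F, N}: A, E, U.
The greatest among these is A.

A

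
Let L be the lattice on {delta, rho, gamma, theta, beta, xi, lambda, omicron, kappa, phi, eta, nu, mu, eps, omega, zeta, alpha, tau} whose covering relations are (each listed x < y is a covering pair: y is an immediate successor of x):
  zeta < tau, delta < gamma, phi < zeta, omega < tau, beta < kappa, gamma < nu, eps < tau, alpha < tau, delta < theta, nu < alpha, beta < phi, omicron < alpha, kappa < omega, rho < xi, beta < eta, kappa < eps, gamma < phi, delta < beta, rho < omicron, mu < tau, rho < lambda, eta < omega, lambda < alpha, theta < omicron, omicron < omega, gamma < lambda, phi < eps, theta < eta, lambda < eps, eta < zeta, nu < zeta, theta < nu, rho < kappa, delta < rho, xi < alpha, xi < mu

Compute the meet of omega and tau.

omega

Common lower bounds of {omega, tau}: beta, delta, eta, kappa, omega, omicron, rho, theta.
The greatest among these is omega.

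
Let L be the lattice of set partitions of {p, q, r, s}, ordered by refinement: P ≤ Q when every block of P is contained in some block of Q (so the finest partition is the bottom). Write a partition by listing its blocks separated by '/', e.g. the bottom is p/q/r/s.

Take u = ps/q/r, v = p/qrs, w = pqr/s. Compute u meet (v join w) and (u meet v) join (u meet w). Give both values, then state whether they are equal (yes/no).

ps/q/r; p/q/r/s; no

v join w = pqrs, so u meet (v join w) = ps/q/r meet pqrs = ps/q/r.
u meet v = p/q/r/s and u meet w = p/q/r/s, so (u meet v) join (u meet w) = p/q/r/s join p/q/r/s = p/q/r/s.
Equal: no.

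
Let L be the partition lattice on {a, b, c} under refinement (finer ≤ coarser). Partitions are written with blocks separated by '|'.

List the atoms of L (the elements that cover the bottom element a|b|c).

ab|c, ac|b, a|bc

The atoms are exactly the elements that cover a|b|c: ab|c, ac|b, a|bc.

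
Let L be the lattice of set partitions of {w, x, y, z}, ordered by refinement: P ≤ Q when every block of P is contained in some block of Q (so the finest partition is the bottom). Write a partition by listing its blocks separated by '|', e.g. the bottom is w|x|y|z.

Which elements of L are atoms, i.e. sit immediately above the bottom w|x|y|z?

wx|y|z, wy|x|z, wz|x|y, w|xy|z, w|xz|y, w|x|yz

The atoms are exactly the elements that cover w|x|y|z: wx|y|z, wy|x|z, wz|x|y, w|xy|z, w|xz|y, w|x|yz.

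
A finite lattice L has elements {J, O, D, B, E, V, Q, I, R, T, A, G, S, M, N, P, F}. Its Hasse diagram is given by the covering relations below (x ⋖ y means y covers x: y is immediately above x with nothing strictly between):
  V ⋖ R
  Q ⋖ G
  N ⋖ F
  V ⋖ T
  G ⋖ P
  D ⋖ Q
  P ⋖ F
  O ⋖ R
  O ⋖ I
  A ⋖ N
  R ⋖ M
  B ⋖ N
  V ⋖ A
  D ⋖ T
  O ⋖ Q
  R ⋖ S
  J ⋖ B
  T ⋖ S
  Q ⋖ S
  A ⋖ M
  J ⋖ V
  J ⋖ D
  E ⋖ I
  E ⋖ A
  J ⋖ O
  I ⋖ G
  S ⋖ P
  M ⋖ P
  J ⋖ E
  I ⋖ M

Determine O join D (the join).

Common upper bounds of {O, D}: F, G, P, Q, S.
The least among these is Q.

Q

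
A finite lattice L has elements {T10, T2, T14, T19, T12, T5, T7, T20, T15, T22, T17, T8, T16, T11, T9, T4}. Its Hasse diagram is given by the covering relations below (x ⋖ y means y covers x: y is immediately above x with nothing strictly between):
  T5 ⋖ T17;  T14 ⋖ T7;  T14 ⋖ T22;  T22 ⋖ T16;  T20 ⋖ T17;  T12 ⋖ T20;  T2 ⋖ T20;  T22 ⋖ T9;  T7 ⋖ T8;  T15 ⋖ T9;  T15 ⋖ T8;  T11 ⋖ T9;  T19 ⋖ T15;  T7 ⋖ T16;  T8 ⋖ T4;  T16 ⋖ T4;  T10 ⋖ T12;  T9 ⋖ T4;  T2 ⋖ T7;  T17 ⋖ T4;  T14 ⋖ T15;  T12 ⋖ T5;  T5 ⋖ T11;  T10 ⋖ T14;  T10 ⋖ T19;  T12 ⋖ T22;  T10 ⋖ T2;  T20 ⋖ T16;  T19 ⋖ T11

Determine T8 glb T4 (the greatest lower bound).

Common lower bounds of {T8, T4}: T10, T14, T15, T19, T2, T7, T8.
The greatest among these is T8.

T8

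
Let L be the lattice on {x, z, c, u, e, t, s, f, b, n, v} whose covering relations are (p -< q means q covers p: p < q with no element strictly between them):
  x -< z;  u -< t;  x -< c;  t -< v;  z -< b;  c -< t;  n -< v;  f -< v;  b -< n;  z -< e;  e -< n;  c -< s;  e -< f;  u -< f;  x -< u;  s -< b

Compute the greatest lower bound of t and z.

Common lower bounds of {t, z}: x.
The greatest among these is x.

x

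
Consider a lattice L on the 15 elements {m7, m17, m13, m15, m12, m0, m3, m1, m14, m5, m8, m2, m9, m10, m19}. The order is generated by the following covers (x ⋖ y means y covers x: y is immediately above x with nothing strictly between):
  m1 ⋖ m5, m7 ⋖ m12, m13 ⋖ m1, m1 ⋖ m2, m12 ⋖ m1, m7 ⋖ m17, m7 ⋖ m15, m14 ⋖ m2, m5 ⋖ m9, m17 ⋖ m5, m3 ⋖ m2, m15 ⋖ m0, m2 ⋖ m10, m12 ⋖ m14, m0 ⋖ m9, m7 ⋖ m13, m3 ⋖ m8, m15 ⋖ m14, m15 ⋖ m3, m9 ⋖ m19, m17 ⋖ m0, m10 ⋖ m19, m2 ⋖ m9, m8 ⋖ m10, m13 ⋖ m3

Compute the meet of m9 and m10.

Common lower bounds of {m9, m10}: m1, m12, m13, m14, m15, m2, m3, m7.
The greatest among these is m2.

m2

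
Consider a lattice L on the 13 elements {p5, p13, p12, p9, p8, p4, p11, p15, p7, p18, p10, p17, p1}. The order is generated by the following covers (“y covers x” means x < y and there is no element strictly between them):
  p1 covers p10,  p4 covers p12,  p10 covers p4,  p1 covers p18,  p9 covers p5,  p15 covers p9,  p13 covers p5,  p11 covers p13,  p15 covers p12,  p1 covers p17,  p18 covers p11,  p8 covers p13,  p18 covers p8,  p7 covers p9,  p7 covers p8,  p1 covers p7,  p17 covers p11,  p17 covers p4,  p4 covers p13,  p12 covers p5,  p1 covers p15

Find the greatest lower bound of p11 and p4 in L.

p13

Common lower bounds of {p11, p4}: p13, p5.
The greatest among these is p13.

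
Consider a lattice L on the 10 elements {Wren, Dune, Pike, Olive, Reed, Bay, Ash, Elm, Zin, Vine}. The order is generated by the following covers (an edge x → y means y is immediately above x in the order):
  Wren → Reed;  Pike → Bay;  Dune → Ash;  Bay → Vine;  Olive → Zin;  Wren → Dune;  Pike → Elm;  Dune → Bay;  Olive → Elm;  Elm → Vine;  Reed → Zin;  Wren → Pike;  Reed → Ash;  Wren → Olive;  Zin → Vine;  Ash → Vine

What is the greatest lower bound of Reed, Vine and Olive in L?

Common lower bounds of {Reed, Vine, Olive}: Wren.
The greatest among these is Wren.

Wren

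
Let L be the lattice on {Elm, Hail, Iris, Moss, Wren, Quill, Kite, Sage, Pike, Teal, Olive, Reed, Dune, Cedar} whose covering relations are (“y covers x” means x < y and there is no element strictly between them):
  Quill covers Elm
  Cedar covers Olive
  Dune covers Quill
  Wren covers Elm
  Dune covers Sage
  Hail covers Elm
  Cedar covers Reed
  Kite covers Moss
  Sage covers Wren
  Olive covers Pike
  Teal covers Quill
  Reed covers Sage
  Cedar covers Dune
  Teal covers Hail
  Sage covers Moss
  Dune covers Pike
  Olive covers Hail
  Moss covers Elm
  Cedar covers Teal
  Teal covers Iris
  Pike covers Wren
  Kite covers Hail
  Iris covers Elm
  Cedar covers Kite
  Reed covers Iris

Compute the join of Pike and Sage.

Dune

Common upper bounds of {Pike, Sage}: Cedar, Dune.
The least among these is Dune.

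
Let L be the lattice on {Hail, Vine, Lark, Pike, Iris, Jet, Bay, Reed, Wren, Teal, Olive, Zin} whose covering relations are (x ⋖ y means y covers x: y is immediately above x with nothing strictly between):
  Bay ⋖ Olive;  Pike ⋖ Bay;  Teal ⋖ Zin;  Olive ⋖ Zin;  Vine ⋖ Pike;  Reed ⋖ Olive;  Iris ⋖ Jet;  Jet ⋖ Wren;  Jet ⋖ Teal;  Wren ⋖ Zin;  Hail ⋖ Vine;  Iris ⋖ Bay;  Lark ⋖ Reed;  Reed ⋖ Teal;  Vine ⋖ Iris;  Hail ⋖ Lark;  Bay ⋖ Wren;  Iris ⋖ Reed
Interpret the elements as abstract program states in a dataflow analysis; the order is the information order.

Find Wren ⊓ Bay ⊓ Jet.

Iris

Common lower bounds of {Wren, Bay, Jet}: Hail, Iris, Vine.
The greatest among these is Iris.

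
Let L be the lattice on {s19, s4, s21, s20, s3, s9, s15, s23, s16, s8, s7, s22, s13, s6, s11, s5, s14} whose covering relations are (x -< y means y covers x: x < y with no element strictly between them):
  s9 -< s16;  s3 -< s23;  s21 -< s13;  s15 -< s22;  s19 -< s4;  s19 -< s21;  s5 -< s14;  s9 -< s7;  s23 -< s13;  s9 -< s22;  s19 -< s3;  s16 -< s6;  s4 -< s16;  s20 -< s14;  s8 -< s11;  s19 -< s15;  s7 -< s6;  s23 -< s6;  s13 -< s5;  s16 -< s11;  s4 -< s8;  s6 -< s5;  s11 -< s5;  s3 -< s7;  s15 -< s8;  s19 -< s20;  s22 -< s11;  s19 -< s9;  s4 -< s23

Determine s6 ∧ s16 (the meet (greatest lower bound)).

s16

Common lower bounds of {s6, s16}: s16, s19, s4, s9.
The greatest among these is s16.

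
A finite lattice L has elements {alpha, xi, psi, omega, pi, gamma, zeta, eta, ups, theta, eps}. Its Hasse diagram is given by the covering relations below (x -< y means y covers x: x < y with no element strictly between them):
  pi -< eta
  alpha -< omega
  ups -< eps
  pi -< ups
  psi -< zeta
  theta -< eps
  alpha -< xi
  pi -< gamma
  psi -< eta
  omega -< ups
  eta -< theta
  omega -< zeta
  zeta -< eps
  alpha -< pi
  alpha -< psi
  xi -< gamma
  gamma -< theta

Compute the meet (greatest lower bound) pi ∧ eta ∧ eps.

pi

Common lower bounds of {pi, eta, eps}: alpha, pi.
The greatest among these is pi.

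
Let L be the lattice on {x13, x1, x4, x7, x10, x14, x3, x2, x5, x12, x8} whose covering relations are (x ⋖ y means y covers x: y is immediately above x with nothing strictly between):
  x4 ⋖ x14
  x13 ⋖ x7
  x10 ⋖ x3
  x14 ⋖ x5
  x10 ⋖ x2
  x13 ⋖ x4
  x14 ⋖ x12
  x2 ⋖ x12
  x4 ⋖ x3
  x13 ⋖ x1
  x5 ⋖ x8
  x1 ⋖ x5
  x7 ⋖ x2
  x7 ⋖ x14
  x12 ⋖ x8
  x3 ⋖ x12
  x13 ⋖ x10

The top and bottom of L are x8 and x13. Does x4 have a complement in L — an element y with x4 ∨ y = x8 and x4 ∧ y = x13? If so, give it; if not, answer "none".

none

For every candidate y, either x4 ∨ y ≠ x8 or x4 ∧ y ≠ x13; no complement exists.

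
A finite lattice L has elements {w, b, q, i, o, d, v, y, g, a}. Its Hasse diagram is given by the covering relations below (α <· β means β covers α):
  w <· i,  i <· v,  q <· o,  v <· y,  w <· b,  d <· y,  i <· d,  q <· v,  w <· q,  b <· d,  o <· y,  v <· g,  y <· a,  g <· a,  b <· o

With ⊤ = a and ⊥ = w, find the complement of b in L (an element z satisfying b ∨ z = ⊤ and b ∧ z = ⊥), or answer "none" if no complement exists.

Need z with b ∨ z = a and b ∧ z = w.
Checking each element gives: g.

g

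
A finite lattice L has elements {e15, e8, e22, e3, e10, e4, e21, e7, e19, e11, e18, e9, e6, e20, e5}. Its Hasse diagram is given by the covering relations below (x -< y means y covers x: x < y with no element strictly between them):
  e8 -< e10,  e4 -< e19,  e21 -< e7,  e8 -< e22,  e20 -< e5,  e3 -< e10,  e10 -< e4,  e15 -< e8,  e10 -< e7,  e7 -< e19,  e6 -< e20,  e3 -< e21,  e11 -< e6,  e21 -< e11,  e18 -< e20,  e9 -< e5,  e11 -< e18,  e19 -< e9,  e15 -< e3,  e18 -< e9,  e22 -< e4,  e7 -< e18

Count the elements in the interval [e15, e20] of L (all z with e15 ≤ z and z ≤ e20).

10

The interval [e15, e20] = {e10, e11, e15, e18, e20, e21, e3, e6, e7, e8}, which has 10 elements.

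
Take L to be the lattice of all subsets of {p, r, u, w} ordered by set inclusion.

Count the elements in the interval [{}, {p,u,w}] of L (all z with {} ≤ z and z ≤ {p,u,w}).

8

The interval [{}, {p,u,w}] = {{p,u,w}, {p,u}, {p,w}, {p}, {u,w}, {u}, {w}, {}}, which has 8 elements.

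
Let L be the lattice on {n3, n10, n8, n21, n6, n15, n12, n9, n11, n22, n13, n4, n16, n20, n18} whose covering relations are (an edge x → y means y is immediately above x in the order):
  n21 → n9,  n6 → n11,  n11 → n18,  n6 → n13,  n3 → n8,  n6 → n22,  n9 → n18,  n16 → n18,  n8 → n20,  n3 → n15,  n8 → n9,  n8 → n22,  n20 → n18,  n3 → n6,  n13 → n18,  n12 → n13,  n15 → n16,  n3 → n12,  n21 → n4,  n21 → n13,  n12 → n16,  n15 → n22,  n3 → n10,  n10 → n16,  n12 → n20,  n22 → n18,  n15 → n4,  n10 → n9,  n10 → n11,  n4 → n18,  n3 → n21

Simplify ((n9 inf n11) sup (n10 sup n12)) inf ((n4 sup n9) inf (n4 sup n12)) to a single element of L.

n9 ∧ n11 = n10
n10 ∨ n12 = n16
n10 ∨ n16 = n16
n4 ∨ n9 = n18
n4 ∨ n12 = n18
n18 ∧ n18 = n18
n16 ∧ n18 = n16

n16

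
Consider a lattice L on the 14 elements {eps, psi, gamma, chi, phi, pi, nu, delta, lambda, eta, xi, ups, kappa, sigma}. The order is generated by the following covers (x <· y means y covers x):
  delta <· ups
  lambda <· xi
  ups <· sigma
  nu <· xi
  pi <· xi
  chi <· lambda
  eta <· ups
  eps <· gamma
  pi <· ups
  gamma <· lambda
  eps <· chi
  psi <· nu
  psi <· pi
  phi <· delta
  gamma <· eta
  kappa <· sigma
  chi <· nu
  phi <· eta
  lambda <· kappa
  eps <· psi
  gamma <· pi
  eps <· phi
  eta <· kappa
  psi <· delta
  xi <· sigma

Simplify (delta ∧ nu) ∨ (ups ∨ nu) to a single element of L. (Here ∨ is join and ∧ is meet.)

sigma

delta ∧ nu = psi
ups ∨ nu = sigma
psi ∨ sigma = sigma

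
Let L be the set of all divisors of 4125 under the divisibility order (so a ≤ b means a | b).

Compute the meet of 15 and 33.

3

In the divisibility order, the meet is the greatest common divisor: gcd(15, 33) = 3.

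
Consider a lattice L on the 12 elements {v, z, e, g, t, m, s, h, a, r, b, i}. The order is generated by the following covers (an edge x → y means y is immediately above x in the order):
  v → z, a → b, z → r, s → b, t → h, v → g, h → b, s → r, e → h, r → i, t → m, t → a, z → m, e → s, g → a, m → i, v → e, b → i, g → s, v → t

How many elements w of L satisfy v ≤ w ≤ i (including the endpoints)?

12

The interval [v, i] = {a, b, e, g, h, i, m, r, s, t, v, z}, which has 12 elements.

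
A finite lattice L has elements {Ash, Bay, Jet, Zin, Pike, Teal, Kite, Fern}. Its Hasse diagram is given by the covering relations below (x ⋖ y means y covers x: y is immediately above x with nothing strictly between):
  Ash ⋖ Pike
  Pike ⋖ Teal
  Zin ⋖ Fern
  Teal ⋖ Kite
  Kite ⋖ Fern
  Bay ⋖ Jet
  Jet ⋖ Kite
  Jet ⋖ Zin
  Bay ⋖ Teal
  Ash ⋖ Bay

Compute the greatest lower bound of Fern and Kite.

Common lower bounds of {Fern, Kite}: Ash, Bay, Jet, Kite, Pike, Teal.
The greatest among these is Kite.

Kite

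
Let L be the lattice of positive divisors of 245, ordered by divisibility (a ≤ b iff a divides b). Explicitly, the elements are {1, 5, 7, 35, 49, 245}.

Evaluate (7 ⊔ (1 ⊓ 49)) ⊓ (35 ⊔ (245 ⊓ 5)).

1 ∧ 49 = 1
7 ∨ 1 = 7
245 ∧ 5 = 5
35 ∨ 5 = 35
7 ∧ 35 = 7

7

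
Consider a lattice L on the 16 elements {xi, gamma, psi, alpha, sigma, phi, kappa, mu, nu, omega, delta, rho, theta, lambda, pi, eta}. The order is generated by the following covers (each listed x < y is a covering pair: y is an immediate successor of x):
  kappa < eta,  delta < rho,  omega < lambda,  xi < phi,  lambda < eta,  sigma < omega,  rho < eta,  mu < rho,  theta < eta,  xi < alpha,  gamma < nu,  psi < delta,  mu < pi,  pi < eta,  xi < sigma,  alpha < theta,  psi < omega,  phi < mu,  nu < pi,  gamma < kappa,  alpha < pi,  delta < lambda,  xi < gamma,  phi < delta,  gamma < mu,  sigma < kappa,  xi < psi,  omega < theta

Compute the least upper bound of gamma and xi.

gamma

Common upper bounds of {gamma, xi}: eta, gamma, kappa, mu, nu, pi, rho.
The least among these is gamma.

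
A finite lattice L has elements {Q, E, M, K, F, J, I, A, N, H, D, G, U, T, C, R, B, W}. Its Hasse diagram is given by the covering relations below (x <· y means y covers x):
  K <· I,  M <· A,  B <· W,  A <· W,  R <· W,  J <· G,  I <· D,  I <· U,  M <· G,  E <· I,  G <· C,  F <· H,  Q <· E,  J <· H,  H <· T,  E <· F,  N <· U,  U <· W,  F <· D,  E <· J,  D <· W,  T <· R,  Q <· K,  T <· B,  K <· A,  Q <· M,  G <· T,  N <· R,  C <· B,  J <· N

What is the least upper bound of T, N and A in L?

W

Common upper bounds of {T, N, A}: W.
The least among these is W.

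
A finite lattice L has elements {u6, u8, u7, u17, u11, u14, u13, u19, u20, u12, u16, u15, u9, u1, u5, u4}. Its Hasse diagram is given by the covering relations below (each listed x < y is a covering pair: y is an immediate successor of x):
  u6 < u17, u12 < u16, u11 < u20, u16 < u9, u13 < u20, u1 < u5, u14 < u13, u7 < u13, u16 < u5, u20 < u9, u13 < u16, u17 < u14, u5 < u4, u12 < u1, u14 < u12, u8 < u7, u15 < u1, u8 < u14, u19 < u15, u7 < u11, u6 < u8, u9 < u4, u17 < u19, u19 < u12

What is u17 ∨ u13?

u13

Common upper bounds of {u17, u13}: u13, u16, u20, u4, u5, u9.
The least among these is u13.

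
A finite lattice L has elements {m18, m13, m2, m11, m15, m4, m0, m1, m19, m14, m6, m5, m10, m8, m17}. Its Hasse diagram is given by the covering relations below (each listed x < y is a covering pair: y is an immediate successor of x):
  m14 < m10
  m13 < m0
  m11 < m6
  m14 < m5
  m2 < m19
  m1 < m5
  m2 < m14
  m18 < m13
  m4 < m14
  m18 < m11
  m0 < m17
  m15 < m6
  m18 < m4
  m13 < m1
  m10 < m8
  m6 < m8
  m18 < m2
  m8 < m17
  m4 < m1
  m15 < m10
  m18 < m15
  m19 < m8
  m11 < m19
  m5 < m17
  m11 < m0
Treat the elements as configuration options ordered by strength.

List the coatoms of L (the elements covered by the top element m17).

The coatoms are exactly the elements covered by m17: m0, m5, m8.

m0, m5, m8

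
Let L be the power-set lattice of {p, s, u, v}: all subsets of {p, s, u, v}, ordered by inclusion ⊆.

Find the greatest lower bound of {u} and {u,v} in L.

{u}

Under ⊆, meet is intersection: {u} ∩ {u,v} = {u}.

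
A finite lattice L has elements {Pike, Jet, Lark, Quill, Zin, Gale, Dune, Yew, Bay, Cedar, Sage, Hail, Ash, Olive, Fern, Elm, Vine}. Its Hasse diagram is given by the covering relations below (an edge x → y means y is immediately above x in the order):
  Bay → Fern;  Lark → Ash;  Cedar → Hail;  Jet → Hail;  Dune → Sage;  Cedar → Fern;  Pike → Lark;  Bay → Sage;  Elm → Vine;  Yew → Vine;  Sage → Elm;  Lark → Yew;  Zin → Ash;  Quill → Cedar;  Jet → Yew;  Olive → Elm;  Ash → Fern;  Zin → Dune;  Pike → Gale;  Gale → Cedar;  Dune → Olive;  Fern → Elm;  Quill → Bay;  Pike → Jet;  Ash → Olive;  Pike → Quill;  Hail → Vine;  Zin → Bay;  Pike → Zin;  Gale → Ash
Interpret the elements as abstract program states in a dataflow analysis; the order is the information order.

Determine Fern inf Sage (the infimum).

Common lower bounds of {Fern, Sage}: Bay, Pike, Quill, Zin.
The greatest among these is Bay.

Bay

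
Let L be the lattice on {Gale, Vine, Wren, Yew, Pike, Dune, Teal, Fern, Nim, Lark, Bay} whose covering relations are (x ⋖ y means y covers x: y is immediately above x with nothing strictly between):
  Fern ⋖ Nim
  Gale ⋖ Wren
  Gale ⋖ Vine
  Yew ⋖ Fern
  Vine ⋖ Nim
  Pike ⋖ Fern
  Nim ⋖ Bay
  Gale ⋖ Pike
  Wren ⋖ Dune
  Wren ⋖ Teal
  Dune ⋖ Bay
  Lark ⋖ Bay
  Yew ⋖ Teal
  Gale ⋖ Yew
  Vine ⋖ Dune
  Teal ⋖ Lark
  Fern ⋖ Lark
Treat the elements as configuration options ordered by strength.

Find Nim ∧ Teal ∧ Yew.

Yew

Common lower bounds of {Nim, Teal, Yew}: Gale, Yew.
The greatest among these is Yew.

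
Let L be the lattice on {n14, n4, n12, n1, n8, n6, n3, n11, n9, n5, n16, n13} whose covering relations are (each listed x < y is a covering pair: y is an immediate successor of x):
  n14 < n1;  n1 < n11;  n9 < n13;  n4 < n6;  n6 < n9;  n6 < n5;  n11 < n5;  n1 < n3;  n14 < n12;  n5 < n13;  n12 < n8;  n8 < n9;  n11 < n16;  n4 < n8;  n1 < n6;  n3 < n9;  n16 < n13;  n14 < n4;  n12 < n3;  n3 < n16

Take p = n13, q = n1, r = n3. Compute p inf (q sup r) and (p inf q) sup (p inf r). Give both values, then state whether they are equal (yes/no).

q sup r = n3, so p inf (q sup r) = n13 inf n3 = n3.
p inf q = n1 and p inf r = n3, so (p inf q) sup (p inf r) = n1 sup n3 = n3.
Equal: yes.

n3; n3; yes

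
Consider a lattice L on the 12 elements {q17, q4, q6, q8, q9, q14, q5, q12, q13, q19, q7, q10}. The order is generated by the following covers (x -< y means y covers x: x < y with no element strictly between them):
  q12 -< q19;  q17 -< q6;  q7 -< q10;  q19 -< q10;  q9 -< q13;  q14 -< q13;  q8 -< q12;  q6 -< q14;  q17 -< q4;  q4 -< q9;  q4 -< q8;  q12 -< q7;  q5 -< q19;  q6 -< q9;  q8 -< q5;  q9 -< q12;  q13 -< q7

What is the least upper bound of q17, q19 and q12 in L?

Common upper bounds of {q17, q19, q12}: q10, q19.
The least among these is q19.

q19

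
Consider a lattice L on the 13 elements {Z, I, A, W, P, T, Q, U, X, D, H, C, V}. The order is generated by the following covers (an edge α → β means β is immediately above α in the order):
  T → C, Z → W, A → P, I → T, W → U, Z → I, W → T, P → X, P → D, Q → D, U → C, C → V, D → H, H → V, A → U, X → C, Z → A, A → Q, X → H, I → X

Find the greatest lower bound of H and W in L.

Z

Common lower bounds of {H, W}: Z.
The greatest among these is Z.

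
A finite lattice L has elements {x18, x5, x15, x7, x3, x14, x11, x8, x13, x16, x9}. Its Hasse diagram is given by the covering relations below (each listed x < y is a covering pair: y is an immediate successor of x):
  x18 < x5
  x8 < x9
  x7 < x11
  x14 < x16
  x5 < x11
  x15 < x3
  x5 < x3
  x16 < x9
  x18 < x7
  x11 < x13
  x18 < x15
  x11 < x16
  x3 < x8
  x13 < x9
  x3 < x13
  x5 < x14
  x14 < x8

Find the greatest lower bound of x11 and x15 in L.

Common lower bounds of {x11, x15}: x18.
The greatest among these is x18.

x18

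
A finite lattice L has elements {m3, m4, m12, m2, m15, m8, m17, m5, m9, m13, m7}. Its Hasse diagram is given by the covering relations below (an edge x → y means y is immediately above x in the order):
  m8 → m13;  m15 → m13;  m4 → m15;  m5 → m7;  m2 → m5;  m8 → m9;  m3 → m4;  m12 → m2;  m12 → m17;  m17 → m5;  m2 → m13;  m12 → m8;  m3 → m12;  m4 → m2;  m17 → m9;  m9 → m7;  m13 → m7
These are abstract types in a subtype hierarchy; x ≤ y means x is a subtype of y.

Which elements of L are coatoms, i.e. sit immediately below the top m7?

m13, m5, m9

The coatoms are exactly the elements covered by m7: m13, m5, m9.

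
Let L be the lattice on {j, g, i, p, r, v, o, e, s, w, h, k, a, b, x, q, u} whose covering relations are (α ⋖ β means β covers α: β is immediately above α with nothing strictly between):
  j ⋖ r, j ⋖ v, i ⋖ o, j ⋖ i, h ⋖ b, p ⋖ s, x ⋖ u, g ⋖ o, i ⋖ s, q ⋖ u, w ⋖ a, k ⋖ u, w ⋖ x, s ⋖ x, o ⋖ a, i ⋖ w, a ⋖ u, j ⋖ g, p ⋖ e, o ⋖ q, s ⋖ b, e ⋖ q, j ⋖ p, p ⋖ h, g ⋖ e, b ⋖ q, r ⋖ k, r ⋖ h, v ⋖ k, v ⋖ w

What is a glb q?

Common lower bounds of {a, q}: g, i, j, o.
The greatest among these is o.

o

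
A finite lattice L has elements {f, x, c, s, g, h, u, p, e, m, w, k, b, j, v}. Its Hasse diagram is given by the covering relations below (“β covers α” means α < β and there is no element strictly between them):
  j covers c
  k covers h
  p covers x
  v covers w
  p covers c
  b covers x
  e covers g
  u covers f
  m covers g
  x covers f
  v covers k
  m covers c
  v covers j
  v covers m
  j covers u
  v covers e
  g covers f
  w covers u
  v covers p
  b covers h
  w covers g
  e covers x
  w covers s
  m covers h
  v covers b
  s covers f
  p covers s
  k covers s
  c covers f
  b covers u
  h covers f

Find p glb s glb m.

f

Common lower bounds of {p, s, m}: f.
The greatest among these is f.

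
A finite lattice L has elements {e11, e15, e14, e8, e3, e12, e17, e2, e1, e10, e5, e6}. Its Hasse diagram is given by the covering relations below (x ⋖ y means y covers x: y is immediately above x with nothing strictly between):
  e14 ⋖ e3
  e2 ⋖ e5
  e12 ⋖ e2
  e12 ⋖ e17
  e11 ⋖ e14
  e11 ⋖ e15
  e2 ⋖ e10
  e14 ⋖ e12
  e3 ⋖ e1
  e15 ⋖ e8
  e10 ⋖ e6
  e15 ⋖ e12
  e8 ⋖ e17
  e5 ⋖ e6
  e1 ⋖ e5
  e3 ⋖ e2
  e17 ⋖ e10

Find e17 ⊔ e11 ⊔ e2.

e10

Common upper bounds of {e17, e11, e2}: e10, e6.
The least among these is e10.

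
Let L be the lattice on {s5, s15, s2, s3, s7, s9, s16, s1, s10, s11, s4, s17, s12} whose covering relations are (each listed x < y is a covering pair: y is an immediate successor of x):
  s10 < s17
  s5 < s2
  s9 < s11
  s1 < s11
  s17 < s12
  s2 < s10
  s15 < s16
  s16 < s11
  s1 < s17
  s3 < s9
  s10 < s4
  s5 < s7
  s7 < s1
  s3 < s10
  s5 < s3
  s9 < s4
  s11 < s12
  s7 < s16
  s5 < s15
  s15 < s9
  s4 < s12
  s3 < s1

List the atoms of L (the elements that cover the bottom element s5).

s15, s2, s3, s7

The atoms are exactly the elements that cover s5: s15, s2, s3, s7.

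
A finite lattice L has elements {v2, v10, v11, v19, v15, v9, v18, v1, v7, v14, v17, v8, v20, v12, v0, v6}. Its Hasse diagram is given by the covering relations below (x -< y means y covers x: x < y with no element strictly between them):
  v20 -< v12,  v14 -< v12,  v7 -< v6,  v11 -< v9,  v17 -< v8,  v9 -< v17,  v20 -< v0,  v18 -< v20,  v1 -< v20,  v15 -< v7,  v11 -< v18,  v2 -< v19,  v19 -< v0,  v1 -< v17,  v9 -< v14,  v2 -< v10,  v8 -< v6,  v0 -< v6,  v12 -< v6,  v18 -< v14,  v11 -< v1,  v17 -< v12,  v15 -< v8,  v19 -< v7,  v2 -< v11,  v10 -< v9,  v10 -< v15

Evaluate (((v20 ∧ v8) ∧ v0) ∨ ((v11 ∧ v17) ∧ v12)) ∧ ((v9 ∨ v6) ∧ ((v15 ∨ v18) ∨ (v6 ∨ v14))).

v20 ∧ v8 = v1
v1 ∧ v0 = v1
v11 ∧ v17 = v11
v11 ∧ v12 = v11
v1 ∨ v11 = v1
v9 ∨ v6 = v6
v15 ∨ v18 = v6
v6 ∨ v14 = v6
v6 ∨ v6 = v6
v6 ∧ v6 = v6
v1 ∧ v6 = v1

v1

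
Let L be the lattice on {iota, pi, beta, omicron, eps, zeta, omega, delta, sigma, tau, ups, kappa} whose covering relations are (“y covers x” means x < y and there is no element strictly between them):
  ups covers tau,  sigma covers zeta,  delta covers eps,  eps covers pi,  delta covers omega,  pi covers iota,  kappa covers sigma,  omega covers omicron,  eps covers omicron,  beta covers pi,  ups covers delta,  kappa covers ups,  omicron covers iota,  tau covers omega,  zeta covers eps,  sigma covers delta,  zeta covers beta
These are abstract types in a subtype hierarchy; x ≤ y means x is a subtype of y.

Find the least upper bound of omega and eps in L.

delta

Common upper bounds of {omega, eps}: delta, kappa, sigma, ups.
The least among these is delta.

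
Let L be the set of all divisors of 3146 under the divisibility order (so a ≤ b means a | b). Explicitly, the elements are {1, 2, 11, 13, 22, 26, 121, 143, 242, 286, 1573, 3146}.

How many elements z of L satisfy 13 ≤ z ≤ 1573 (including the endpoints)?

3

The interval [13, 1573] = {13, 143, 1573}, which has 3 elements.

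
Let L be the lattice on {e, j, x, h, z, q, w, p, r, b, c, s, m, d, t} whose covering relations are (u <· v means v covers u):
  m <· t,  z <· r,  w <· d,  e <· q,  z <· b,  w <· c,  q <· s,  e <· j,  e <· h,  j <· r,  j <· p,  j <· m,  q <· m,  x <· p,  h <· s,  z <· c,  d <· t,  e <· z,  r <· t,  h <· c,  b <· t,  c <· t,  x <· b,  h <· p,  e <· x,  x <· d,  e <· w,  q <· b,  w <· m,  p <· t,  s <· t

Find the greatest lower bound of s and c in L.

Common lower bounds of {s, c}: e, h.
The greatest among these is h.

h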